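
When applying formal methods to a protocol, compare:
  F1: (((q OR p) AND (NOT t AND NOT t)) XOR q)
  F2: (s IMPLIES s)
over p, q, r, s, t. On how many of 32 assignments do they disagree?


F1 = (((q OR p) AND (NOT t AND NOT t)) XOR q)
F2 = (s IMPLIES s)
Evaluate both on each of 32 rows (bits = p,q,r,s,t):
  row 0 [00000]: F1=0 F2=1 (differ) -> 1
  row 1 [00001]: F1=0 F2=1 (differ) -> 1
  row 2 [00010]: F1=0 F2=1 (differ) -> 1
  row 3 [00011]: F1=0 F2=1 (differ) -> 1
  row 4 [00100]: F1=0 F2=1 (differ) -> 1
  row 5 [00101]: F1=0 F2=1 (differ) -> 1
  row 6 [00110]: F1=0 F2=1 (differ) -> 1
  row 7 [00111]: F1=0 F2=1 (differ) -> 1
  row 8 [01000]: F1=0 F2=1 (differ) -> 1
  row 9 [01001]: F1=1 F2=1 -> 0
  row 10 [01010]: F1=0 F2=1 (differ) -> 1
  row 11 [01011]: F1=1 F2=1 -> 0
  row 12 [01100]: F1=0 F2=1 (differ) -> 1
  row 13 [01101]: F1=1 F2=1 -> 0
  row 14 [01110]: F1=0 F2=1 (differ) -> 1
  row 15 [01111]: F1=1 F2=1 -> 0
  row 16 [10000]: F1=1 F2=1 -> 0
  row 17 [10001]: F1=0 F2=1 (differ) -> 1
  row 18 [10010]: F1=1 F2=1 -> 0
  row 19 [10011]: F1=0 F2=1 (differ) -> 1
  row 20 [10100]: F1=1 F2=1 -> 0
  row 21 [10101]: F1=0 F2=1 (differ) -> 1
  row 22 [10110]: F1=1 F2=1 -> 0
  row 23 [10111]: F1=0 F2=1 (differ) -> 1
  row 24 [11000]: F1=0 F2=1 (differ) -> 1
  row 25 [11001]: F1=1 F2=1 -> 0
  row 26 [11010]: F1=0 F2=1 (differ) -> 1
  row 27 [11011]: F1=1 F2=1 -> 0
  row 28 [11100]: F1=0 F2=1 (differ) -> 1
  row 29 [11101]: F1=1 F2=1 -> 0
  row 30 [11110]: F1=0 F2=1 (differ) -> 1
  row 31 [11111]: F1=1 F2=1 -> 0
Full result column, 8 rows per line (p,q fixed per line; r,s,t runs 000..111 left to right):
  rows 0-7 [p,q=00]: 11111111  (ones: 8)
  rows 8-15 [p,q=01]: 10101010  (ones: 4)
  rows 16-23 [p,q=10]: 01010101  (ones: 4)
  rows 24-31 [p,q=11]: 10101010  (ones: 4)
Disagreements = 8+4+4+4 = 20

20


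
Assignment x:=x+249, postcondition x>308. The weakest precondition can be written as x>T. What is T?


Formula: wp(x:=E, P) = P[E/x] (substitute E for x in postcondition)
Step 1: Postcondition: x>308
Step 2: Substitute x+249 for x: x+249>308
Step 3: Solve for x: x > 308-249 = 59

59


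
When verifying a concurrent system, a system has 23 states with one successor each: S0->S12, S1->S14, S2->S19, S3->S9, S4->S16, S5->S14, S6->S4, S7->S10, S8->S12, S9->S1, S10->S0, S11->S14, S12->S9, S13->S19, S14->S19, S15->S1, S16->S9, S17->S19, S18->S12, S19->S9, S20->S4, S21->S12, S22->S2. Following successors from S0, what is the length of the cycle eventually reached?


Trace from S0 until a state repeats:
  S0 -> S12 -> S9 -> S1 -> S14 -> S19 -> S9
S9 first seen at step 2, revisited at step 6.
Cycle length = 6 - 2 = 4

4


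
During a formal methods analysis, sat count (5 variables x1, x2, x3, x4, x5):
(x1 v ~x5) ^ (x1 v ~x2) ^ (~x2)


CNF with 3 clauses over 5 vars (32 assignments).
An assignment satisfies CNF iff every clause has >=1 true literal.
Check each row (bits = x1,x2,x3,x4,x5; clause T/F shown):
  row 0 [00000]: clauses=TTT -> 1
  row 1 [00001]: clauses=FTT -> 0
  row 2 [00010]: clauses=TTT -> 1
  row 3 [00011]: clauses=FTT -> 0
  row 4 [00100]: clauses=TTT -> 1
  row 5 [00101]: clauses=FTT -> 0
  row 6 [00110]: clauses=TTT -> 1
  row 7 [00111]: clauses=FTT -> 0
  row 8 [01000]: clauses=TFF -> 0
  row 9 [01001]: clauses=FFF -> 0
  row 10 [01010]: clauses=TFF -> 0
  row 11 [01011]: clauses=FFF -> 0
  row 12 [01100]: clauses=TFF -> 0
  row 13 [01101]: clauses=FFF -> 0
  row 14 [01110]: clauses=TFF -> 0
  row 15 [01111]: clauses=FFF -> 0
  row 16 [10000]: clauses=TTT -> 1
  row 17 [10001]: clauses=TTT -> 1
  row 18 [10010]: clauses=TTT -> 1
  row 19 [10011]: clauses=TTT -> 1
  row 20 [10100]: clauses=TTT -> 1
  row 21 [10101]: clauses=TTT -> 1
  row 22 [10110]: clauses=TTT -> 1
  row 23 [10111]: clauses=TTT -> 1
  row 24 [11000]: clauses=TTF -> 0
  row 25 [11001]: clauses=TTF -> 0
  row 26 [11010]: clauses=TTF -> 0
  row 27 [11011]: clauses=TTF -> 0
  row 28 [11100]: clauses=TTF -> 0
  row 29 [11101]: clauses=TTF -> 0
  row 30 [11110]: clauses=TTF -> 0
  row 31 [11111]: clauses=TTF -> 0
Full result column, 8 rows per line (x1,x2 fixed per line; x3,x4,x5 runs 000..111 left to right):
  rows 0-7 [x1,x2=00]: 10101010  (ones: 4)
  rows 8-15 [x1,x2=01]: 00000000  (ones: 0)
  rows 16-23 [x1,x2=10]: 11111111  (ones: 8)
  rows 24-31 [x1,x2=11]: 00000000  (ones: 0)
Satisfying assignments = 4+0+8+0 = 12

12


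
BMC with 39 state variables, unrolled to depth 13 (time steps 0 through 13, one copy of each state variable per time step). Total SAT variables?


BMC unrolls to depth k, creating one copy of each state var for steps 0..k.
Step count = 13 + 1 = 14 (steps 0 through 13)
Vars per step = 39
Total = 39 * 14 = 546

546


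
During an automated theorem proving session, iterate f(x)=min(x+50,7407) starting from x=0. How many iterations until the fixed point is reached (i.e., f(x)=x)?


Step 1: x=0, cap=7407, increment=50
Step 2: x grows by 50 each step until capped at 7407; fixed point is x=7407
Step 3: iterations = ceil(7407/50) = 149

149


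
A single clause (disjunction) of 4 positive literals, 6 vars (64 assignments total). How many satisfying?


Step 1: Total=2^6=64
Step 2: Unsat when all 4 false: 2^2=4
Step 3: Sat=64-4=60

60


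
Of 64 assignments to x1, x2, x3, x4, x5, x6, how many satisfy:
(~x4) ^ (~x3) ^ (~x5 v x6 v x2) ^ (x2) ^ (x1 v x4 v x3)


CNF with 5 clauses over 6 vars (64 assignments).
An assignment satisfies CNF iff every clause has >=1 true literal.
Check each row (bits = x1,x2,x3,x4,x5,x6; clause T/F shown):
  row 0 [000000]: clauses=TTTFF -> 0
  row 1 [000001]: clauses=TTTFF -> 0
  row 2 [000010]: clauses=TTFFF -> 0
  row 3 [000011]: clauses=TTTFF -> 0
  row 4 [000100]: clauses=FTTFT -> 0
  (every remaining row is evaluated the same way; all 64 results are listed next)
Full result column, 8 rows per line (x1,x2,x3 fixed per line; x4,x5,x6 runs 000..111 left to right):
  rows 0-7 [x1,x2,x3=000]: 00000000  (ones: 0)
  rows 8-15 [x1,x2,x3=001]: 00000000  (ones: 0)
  rows 16-23 [x1,x2,x3=010]: 00000000  (ones: 0)
  rows 24-31 [x1,x2,x3=011]: 00000000  (ones: 0)
  rows 32-39 [x1,x2,x3=100]: 00000000  (ones: 0)
  rows 40-47 [x1,x2,x3=101]: 00000000  (ones: 0)
  rows 48-55 [x1,x2,x3=110]: 11110000  (ones: 4)
  rows 56-63 [x1,x2,x3=111]: 00000000  (ones: 0)
Satisfying assignments = 0+0+0+0+0+0+4+0 = 4

4


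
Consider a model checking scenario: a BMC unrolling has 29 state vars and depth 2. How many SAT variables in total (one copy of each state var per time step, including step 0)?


BMC unrolls to depth k, creating one copy of each state var for steps 0..k.
Step count = 2 + 1 = 3 (steps 0 through 2)
Vars per step = 29
Total = 29 * 3 = 87

87


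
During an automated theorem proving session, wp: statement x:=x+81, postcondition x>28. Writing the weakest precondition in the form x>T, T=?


Formula: wp(x:=E, P) = P[E/x] (substitute E for x in postcondition)
Step 1: Postcondition: x>28
Step 2: Substitute x+81 for x: x+81>28
Step 3: Solve for x: x > 28-81 = -53

-53


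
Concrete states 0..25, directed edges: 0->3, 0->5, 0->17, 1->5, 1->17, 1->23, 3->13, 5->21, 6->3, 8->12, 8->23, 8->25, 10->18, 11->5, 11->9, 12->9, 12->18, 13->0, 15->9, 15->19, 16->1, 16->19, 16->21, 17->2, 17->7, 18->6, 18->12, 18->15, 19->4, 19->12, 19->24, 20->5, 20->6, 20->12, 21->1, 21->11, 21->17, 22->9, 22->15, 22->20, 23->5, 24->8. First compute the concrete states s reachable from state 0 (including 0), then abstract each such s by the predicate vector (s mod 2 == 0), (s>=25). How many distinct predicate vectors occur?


BFS from 0:
Concrete reachable: {0, 1, 2, 3, 5, 7, 9, 11, 13, 17, 21, 23}
Abstract via predicates (s mod 2 == 0), (s>=25):
  (0,0) <- {1, 3, 5, 7, 9, 11, 13, 17, 21, 23}
  (1,0) <- {0, 2}
Distinct abstract states = 2

2


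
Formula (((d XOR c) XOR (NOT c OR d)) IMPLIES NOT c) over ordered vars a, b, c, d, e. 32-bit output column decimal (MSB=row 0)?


Formula: (((d XOR c) XOR (NOT c OR d)) IMPLIES NOT c) over a, b, c, d, e (32 rows)
Evaluate each row (bits = a,b,c,d,e, MSB first):
  row 0 [00000]: (((0 XOR 0) XOR (NOT 0 OR 0)) IMPLIES NOT 0) -> 1
  row 1 [00001]: (((0 XOR 0) XOR (NOT 0 OR 0)) IMPLIES NOT 0) -> 1
  row 2 [00010]: (((1 XOR 0) XOR (NOT 0 OR 1)) IMPLIES NOT 0) -> 1
  row 3 [00011]: (((1 XOR 0) XOR (NOT 0 OR 1)) IMPLIES NOT 0) -> 1
  row 4 [00100]: (((0 XOR 1) XOR (NOT 1 OR 0)) IMPLIES NOT 1) -> 0
  row 5 [00101]: (((0 XOR 1) XOR (NOT 1 OR 0)) IMPLIES NOT 1) -> 0
  row 6 [00110]: (((1 XOR 1) XOR (NOT 1 OR 1)) IMPLIES NOT 1) -> 0
  row 7 [00111]: (((1 XOR 1) XOR (NOT 1 OR 1)) IMPLIES NOT 1) -> 0
  row 8 [01000]: (((0 XOR 0) XOR (NOT 0 OR 0)) IMPLIES NOT 0) -> 1
  row 9 [01001]: (((0 XOR 0) XOR (NOT 0 OR 0)) IMPLIES NOT 0) -> 1
  row 10 [01010]: (((1 XOR 0) XOR (NOT 0 OR 1)) IMPLIES NOT 0) -> 1
  row 11 [01011]: (((1 XOR 0) XOR (NOT 0 OR 1)) IMPLIES NOT 0) -> 1
  row 12 [01100]: (((0 XOR 1) XOR (NOT 1 OR 0)) IMPLIES NOT 1) -> 0
  row 13 [01101]: (((0 XOR 1) XOR (NOT 1 OR 0)) IMPLIES NOT 1) -> 0
  row 14 [01110]: (((1 XOR 1) XOR (NOT 1 OR 1)) IMPLIES NOT 1) -> 0
  row 15 [01111]: (((1 XOR 1) XOR (NOT 1 OR 1)) IMPLIES NOT 1) -> 0
  row 16 [10000]: (((0 XOR 0) XOR (NOT 0 OR 0)) IMPLIES NOT 0) -> 1
  row 17 [10001]: (((0 XOR 0) XOR (NOT 0 OR 0)) IMPLIES NOT 0) -> 1
  row 18 [10010]: (((1 XOR 0) XOR (NOT 0 OR 1)) IMPLIES NOT 0) -> 1
  row 19 [10011]: (((1 XOR 0) XOR (NOT 0 OR 1)) IMPLIES NOT 0) -> 1
  row 20 [10100]: (((0 XOR 1) XOR (NOT 1 OR 0)) IMPLIES NOT 1) -> 0
  row 21 [10101]: (((0 XOR 1) XOR (NOT 1 OR 0)) IMPLIES NOT 1) -> 0
  row 22 [10110]: (((1 XOR 1) XOR (NOT 1 OR 1)) IMPLIES NOT 1) -> 0
  row 23 [10111]: (((1 XOR 1) XOR (NOT 1 OR 1)) IMPLIES NOT 1) -> 0
  row 24 [11000]: (((0 XOR 0) XOR (NOT 0 OR 0)) IMPLIES NOT 0) -> 1
  row 25 [11001]: (((0 XOR 0) XOR (NOT 0 OR 0)) IMPLIES NOT 0) -> 1
  row 26 [11010]: (((1 XOR 0) XOR (NOT 0 OR 1)) IMPLIES NOT 0) -> 1
  row 27 [11011]: (((1 XOR 0) XOR (NOT 0 OR 1)) IMPLIES NOT 0) -> 1
  row 28 [11100]: (((0 XOR 1) XOR (NOT 1 OR 0)) IMPLIES NOT 1) -> 0
  row 29 [11101]: (((0 XOR 1) XOR (NOT 1 OR 0)) IMPLIES NOT 1) -> 0
  row 30 [11110]: (((1 XOR 1) XOR (NOT 1 OR 1)) IMPLIES NOT 1) -> 0
  row 31 [11111]: (((1 XOR 1) XOR (NOT 1 OR 1)) IMPLIES NOT 1) -> 0
Full result column, 4 rows per line (a,b,c fixed per line; d,e runs 00..11 left to right):
  rows 0-3 [a,b,c=000]: 1111  = hex F
  rows 4-7 [a,b,c=001]: 0000  = hex 0
  rows 8-11 [a,b,c=010]: 1111  = hex F
  rows 12-15 [a,b,c=011]: 0000  = hex 0
  rows 16-19 [a,b,c=100]: 1111  = hex F
  rows 20-23 [a,b,c=101]: 0000  = hex 0
  rows 24-27 [a,b,c=110]: 1111  = hex F
  rows 28-31 [a,b,c=111]: 0000  = hex 0
Output column (row 0 .. row 31) = 11110000111100001111000011110000
Output column grouped in 4s = 1111 0000 1111 0000 1111 0000 1111 0000 = 0xF0F0F0F0
Convert to decimal digit by digit (value = value*16 + digit):
  F -> 15
  15*16 + 0 = 240
  240*16 + 15 (F) = 3855
  3855*16 + 0 = 61680
  61680*16 + 15 (F) = 986895
  986895*16 + 0 = 15790320
  15790320*16 + 15 (F) = 252645135
  252645135*16 + 0 = 4042322160
Decimal = 4042322160

4042322160


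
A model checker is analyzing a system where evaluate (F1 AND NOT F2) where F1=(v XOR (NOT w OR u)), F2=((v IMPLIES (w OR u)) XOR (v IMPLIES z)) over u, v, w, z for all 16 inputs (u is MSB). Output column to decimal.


F1 = (v XOR (NOT w OR u))
F2 = ((v IMPLIES (w OR u)) XOR (v IMPLIES z))
Counterexample to F1=>F2 is where F1=1 and F2=0.
Evaluate each row (bits = u,v,w,z, MSB first):
  row 0 [0000]: F1=1 F2=0 -> F1&~F2 -> 1
  row 1 [0001]: F1=1 F2=0 -> F1&~F2 -> 1
  row 2 [0010]: F1=0 F2=0 -> F1&~F2 -> 0
  row 3 [0011]: F1=0 F2=0 -> F1&~F2 -> 0
  row 4 [0100]: F1=0 F2=0 -> F1&~F2 -> 0
  row 5 [0101]: F1=0 F2=1 -> F1&~F2 -> 0
  row 6 [0110]: F1=1 F2=1 -> F1&~F2 -> 0
  row 7 [0111]: F1=1 F2=0 -> F1&~F2 -> 1
  row 8 [1000]: F1=1 F2=0 -> F1&~F2 -> 1
  row 9 [1001]: F1=1 F2=0 -> F1&~F2 -> 1
  row 10 [1010]: F1=1 F2=0 -> F1&~F2 -> 1
  row 11 [1011]: F1=1 F2=0 -> F1&~F2 -> 1
  row 12 [1100]: F1=0 F2=1 -> F1&~F2 -> 0
  row 13 [1101]: F1=0 F2=0 -> F1&~F2 -> 0
  row 14 [1110]: F1=0 F2=1 -> F1&~F2 -> 0
  row 15 [1111]: F1=0 F2=0 -> F1&~F2 -> 0
Full result column, 4 rows per line (u,v fixed per line; w,z runs 00..11 left to right):
  rows 0-3 [u,v=00]: 1100  = hex C
  rows 4-7 [u,v=01]: 0001  = hex 1
  rows 8-11 [u,v=10]: 1111  = hex F
  rows 12-15 [u,v=11]: 0000  = hex 0
Counterexample vector (row 0 .. row 15) = 1100000111110000
Output column grouped in 4s = 1100 0001 1111 0000 = 0xC1F0
Convert to decimal digit by digit (value = value*16 + digit):
  C -> 12
  12*16 + 1 = 193
  193*16 + 15 (F) = 3103
  3103*16 + 0 = 49648
Decimal = 49648

49648


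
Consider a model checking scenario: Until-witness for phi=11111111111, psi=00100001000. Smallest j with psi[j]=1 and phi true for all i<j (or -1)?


(phi U psi) at 0: need smallest j with psi[j]=1 and phi[i]=1 for all i in [0,j).
Scan from step 0:
  step 0: phi=1, psi=0 -> continue
  step 1: phi=1, psi=0 -> continue
  step 2: psi=1 and phi held for [0,2) -> witness found
Witness step = 2

2


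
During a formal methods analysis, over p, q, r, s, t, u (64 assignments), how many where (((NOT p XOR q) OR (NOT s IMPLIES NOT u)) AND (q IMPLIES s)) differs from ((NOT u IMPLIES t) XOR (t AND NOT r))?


F1 = (((NOT p XOR q) OR (NOT s IMPLIES NOT u)) AND (q IMPLIES s))
F2 = ((NOT u IMPLIES t) XOR (t AND NOT r))
Evaluate both on each of 64 rows (bits = p,q,r,s,t,u):
  row 0 [000000]: F1=1 F2=0 (differ) -> 1
  row 1 [000001]: F1=1 F2=1 -> 0
  row 2 [000010]: F1=1 F2=0 (differ) -> 1
  row 3 [000011]: F1=1 F2=0 (differ) -> 1
  row 4 [000100]: F1=1 F2=0 (differ) -> 1
  (every remaining row is evaluated the same way; all 64 results are listed next)
Full result column, 8 rows per line (p,q,r fixed per line; s,t,u runs 000..111 left to right):
  rows 0-7 [p,q,r=000]: 10111011  (ones: 6)
  rows 8-15 [p,q,r=001]: 10001000  (ones: 2)
  rows 16-23 [p,q,r=010]: 01001011  (ones: 4)
  rows 24-31 [p,q,r=011]: 01111000  (ones: 4)
  rows 32-39 [p,q,r=100]: 11101011  (ones: 6)
  rows 40-47 [p,q,r=101]: 11011000  (ones: 4)
  rows 48-55 [p,q,r=110]: 01001011  (ones: 4)
  rows 56-63 [p,q,r=111]: 01111000  (ones: 4)
Disagreements = 6+2+4+4+6+4+4+4 = 34

34


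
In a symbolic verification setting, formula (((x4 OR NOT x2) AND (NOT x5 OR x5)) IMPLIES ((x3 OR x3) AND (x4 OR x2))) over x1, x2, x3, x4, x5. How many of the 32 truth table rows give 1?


Formula: (((x4 OR NOT x2) AND (NOT x5 OR x5)) IMPLIES ((x3 OR x3) AND (x4 OR x2))) over 5 vars (32 rows)
Evaluate each row (x1, x2, x3, x4, x5 as bits, MSB first):
  row 0 [00000]: (((0 OR NOT 0) AND (NOT 0 OR 0)) IMPLIES ((0 OR 0) AND (0 OR 0))) -> 0
  row 1 [00001]: (((0 OR NOT 0) AND (NOT 1 OR 1)) IMPLIES ((0 OR 0) AND (0 OR 0))) -> 0
  row 2 [00010]: (((1 OR NOT 0) AND (NOT 0 OR 0)) IMPLIES ((0 OR 0) AND (1 OR 0))) -> 0
  row 3 [00011]: (((1 OR NOT 0) AND (NOT 1 OR 1)) IMPLIES ((0 OR 0) AND (1 OR 0))) -> 0
  row 4 [00100]: (((0 OR NOT 0) AND (NOT 0 OR 0)) IMPLIES ((1 OR 1) AND (0 OR 0))) -> 0
  row 5 [00101]: (((0 OR NOT 0) AND (NOT 1 OR 1)) IMPLIES ((1 OR 1) AND (0 OR 0))) -> 0
  row 6 [00110]: (((1 OR NOT 0) AND (NOT 0 OR 0)) IMPLIES ((1 OR 1) AND (1 OR 0))) -> 1
  row 7 [00111]: (((1 OR NOT 0) AND (NOT 1 OR 1)) IMPLIES ((1 OR 1) AND (1 OR 0))) -> 1
  row 8 [01000]: (((0 OR NOT 1) AND (NOT 0 OR 0)) IMPLIES ((0 OR 0) AND (0 OR 1))) -> 1
  row 9 [01001]: (((0 OR NOT 1) AND (NOT 1 OR 1)) IMPLIES ((0 OR 0) AND (0 OR 1))) -> 1
  row 10 [01010]: (((1 OR NOT 1) AND (NOT 0 OR 0)) IMPLIES ((0 OR 0) AND (1 OR 1))) -> 0
  row 11 [01011]: (((1 OR NOT 1) AND (NOT 1 OR 1)) IMPLIES ((0 OR 0) AND (1 OR 1))) -> 0
  row 12 [01100]: (((0 OR NOT 1) AND (NOT 0 OR 0)) IMPLIES ((1 OR 1) AND (0 OR 1))) -> 1
  row 13 [01101]: (((0 OR NOT 1) AND (NOT 1 OR 1)) IMPLIES ((1 OR 1) AND (0 OR 1))) -> 1
  row 14 [01110]: (((1 OR NOT 1) AND (NOT 0 OR 0)) IMPLIES ((1 OR 1) AND (1 OR 1))) -> 1
  row 15 [01111]: (((1 OR NOT 1) AND (NOT 1 OR 1)) IMPLIES ((1 OR 1) AND (1 OR 1))) -> 1
  row 16 [10000]: (((0 OR NOT 0) AND (NOT 0 OR 0)) IMPLIES ((0 OR 0) AND (0 OR 0))) -> 0
  row 17 [10001]: (((0 OR NOT 0) AND (NOT 1 OR 1)) IMPLIES ((0 OR 0) AND (0 OR 0))) -> 0
  row 18 [10010]: (((1 OR NOT 0) AND (NOT 0 OR 0)) IMPLIES ((0 OR 0) AND (1 OR 0))) -> 0
  row 19 [10011]: (((1 OR NOT 0) AND (NOT 1 OR 1)) IMPLIES ((0 OR 0) AND (1 OR 0))) -> 0
  row 20 [10100]: (((0 OR NOT 0) AND (NOT 0 OR 0)) IMPLIES ((1 OR 1) AND (0 OR 0))) -> 0
  row 21 [10101]: (((0 OR NOT 0) AND (NOT 1 OR 1)) IMPLIES ((1 OR 1) AND (0 OR 0))) -> 0
  row 22 [10110]: (((1 OR NOT 0) AND (NOT 0 OR 0)) IMPLIES ((1 OR 1) AND (1 OR 0))) -> 1
  row 23 [10111]: (((1 OR NOT 0) AND (NOT 1 OR 1)) IMPLIES ((1 OR 1) AND (1 OR 0))) -> 1
  row 24 [11000]: (((0 OR NOT 1) AND (NOT 0 OR 0)) IMPLIES ((0 OR 0) AND (0 OR 1))) -> 1
  row 25 [11001]: (((0 OR NOT 1) AND (NOT 1 OR 1)) IMPLIES ((0 OR 0) AND (0 OR 1))) -> 1
  row 26 [11010]: (((1 OR NOT 1) AND (NOT 0 OR 0)) IMPLIES ((0 OR 0) AND (1 OR 1))) -> 0
  row 27 [11011]: (((1 OR NOT 1) AND (NOT 1 OR 1)) IMPLIES ((0 OR 0) AND (1 OR 1))) -> 0
  row 28 [11100]: (((0 OR NOT 1) AND (NOT 0 OR 0)) IMPLIES ((1 OR 1) AND (0 OR 1))) -> 1
  row 29 [11101]: (((0 OR NOT 1) AND (NOT 1 OR 1)) IMPLIES ((1 OR 1) AND (0 OR 1))) -> 1
  row 30 [11110]: (((1 OR NOT 1) AND (NOT 0 OR 0)) IMPLIES ((1 OR 1) AND (1 OR 1))) -> 1
  row 31 [11111]: (((1 OR NOT 1) AND (NOT 1 OR 1)) IMPLIES ((1 OR 1) AND (1 OR 1))) -> 1
Full result column, 8 rows per line (x1,x2 fixed per line; x3,x4,x5 runs 000..111 left to right):
  rows 0-7 [x1,x2=00]: 00000011  (ones: 2)
  rows 8-15 [x1,x2=01]: 11001111  (ones: 6)
  rows 16-23 [x1,x2=10]: 00000011  (ones: 2)
  rows 24-31 [x1,x2=11]: 11001111  (ones: 6)
Count of 1-rows = 2+6+2+6 = 16

16


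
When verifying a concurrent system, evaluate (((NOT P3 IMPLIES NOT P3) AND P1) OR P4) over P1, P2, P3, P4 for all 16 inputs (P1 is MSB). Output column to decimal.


Formula: (((NOT P3 IMPLIES NOT P3) AND P1) OR P4) over P1, P2, P3, P4 (16 rows)
Evaluate each row (bits = P1,P2,P3,P4, MSB first):
  row 0 [0000]: (((NOT 0 IMPLIES NOT 0) AND 0) OR 0) -> 0
  row 1 [0001]: (((NOT 0 IMPLIES NOT 0) AND 0) OR 1) -> 1
  row 2 [0010]: (((NOT 1 IMPLIES NOT 1) AND 0) OR 0) -> 0
  row 3 [0011]: (((NOT 1 IMPLIES NOT 1) AND 0) OR 1) -> 1
  row 4 [0100]: (((NOT 0 IMPLIES NOT 0) AND 0) OR 0) -> 0
  row 5 [0101]: (((NOT 0 IMPLIES NOT 0) AND 0) OR 1) -> 1
  row 6 [0110]: (((NOT 1 IMPLIES NOT 1) AND 0) OR 0) -> 0
  row 7 [0111]: (((NOT 1 IMPLIES NOT 1) AND 0) OR 1) -> 1
  row 8 [1000]: (((NOT 0 IMPLIES NOT 0) AND 1) OR 0) -> 1
  row 9 [1001]: (((NOT 0 IMPLIES NOT 0) AND 1) OR 1) -> 1
  row 10 [1010]: (((NOT 1 IMPLIES NOT 1) AND 1) OR 0) -> 1
  row 11 [1011]: (((NOT 1 IMPLIES NOT 1) AND 1) OR 1) -> 1
  row 12 [1100]: (((NOT 0 IMPLIES NOT 0) AND 1) OR 0) -> 1
  row 13 [1101]: (((NOT 0 IMPLIES NOT 0) AND 1) OR 1) -> 1
  row 14 [1110]: (((NOT 1 IMPLIES NOT 1) AND 1) OR 0) -> 1
  row 15 [1111]: (((NOT 1 IMPLIES NOT 1) AND 1) OR 1) -> 1
Full result column, 4 rows per line (P1,P2 fixed per line; P3,P4 runs 00..11 left to right):
  rows 0-3 [P1,P2=00]: 0101  = hex 5
  rows 4-7 [P1,P2=01]: 0101  = hex 5
  rows 8-11 [P1,P2=10]: 1111  = hex F
  rows 12-15 [P1,P2=11]: 1111  = hex F
Output column (row 0 .. row 15) = 0101010111111111
Output column grouped in 4s = 0101 0101 1111 1111 = 0x55FF
Convert to decimal digit by digit (value = value*16 + digit):
  5 -> 5
  5*16 + 5 = 85
  85*16 + 15 (F) = 1375
  1375*16 + 15 (F) = 22015
Decimal = 22015

22015


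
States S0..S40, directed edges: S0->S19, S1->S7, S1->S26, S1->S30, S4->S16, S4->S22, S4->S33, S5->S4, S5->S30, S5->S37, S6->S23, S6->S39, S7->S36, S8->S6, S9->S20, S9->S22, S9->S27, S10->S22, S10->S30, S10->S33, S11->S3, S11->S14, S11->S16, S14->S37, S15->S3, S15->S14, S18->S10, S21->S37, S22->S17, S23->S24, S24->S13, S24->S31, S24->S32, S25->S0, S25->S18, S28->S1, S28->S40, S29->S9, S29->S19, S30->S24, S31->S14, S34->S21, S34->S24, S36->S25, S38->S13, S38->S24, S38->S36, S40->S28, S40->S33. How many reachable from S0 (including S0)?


BFS from S0:
  layer 0: {S0}
  layer 1: {S19}
Reachable set: {S0, S19}
Count = 2

2


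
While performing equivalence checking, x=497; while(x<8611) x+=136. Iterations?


Step 1: x goes from 497 toward 8611 by 136; the body runs while x<8611, so iterations = ceil((bound-start)/step)
Step 2: Distance=8114
Step 3: ceil(8114/136)=60

60


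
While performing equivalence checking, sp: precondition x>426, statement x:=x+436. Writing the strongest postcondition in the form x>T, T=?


Formula: sp(P, x:=E) = exists old_x. (x = E[old_x/x]) AND P[old_x/x] (old_x is the value of x before the assignment; eliminate old_x by solving x = E[old_x/x] for old_x)
Step 1: Precondition P: x>426, i.e. old_x > 426
Step 2: Assignment gives x = old_x + 436, so old_x = x - 436
Step 3: Substitute into P: x - 436 > 426
Step 4: Simplify: x > 426+436 = 862

862


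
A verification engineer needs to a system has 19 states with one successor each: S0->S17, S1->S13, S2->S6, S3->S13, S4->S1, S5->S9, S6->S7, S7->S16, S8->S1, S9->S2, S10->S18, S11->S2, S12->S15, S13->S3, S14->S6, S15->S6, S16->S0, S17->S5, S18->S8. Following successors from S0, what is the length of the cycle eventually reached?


Trace from S0 until a state repeats:
  S0 -> S17 -> S5 -> S9 -> S2 -> S6 -> S7 -> S16 -> S0
S0 first seen at step 0, revisited at step 8.
Cycle length = 8 - 0 = 8

8


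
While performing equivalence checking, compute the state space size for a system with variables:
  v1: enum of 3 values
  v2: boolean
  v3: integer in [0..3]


State space = product of domain sizes of all variables.
Domain sizes:
  v1 (enum of 3 values): 3
  v2 (boolean): 2
  v3 (integer in [0..3]): 4
Product = 3 * 2 * 4 = 24

24


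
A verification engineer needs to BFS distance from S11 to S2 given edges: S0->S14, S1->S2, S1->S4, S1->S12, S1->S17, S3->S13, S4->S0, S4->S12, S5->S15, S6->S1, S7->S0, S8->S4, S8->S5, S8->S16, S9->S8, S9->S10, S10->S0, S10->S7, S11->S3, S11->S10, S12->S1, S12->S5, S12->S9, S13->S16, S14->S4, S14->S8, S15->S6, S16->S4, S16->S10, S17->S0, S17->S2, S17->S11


BFS layer-by-layer from S11:
  dist 0: {S11}
  dist 1: {S3, S10}
  dist 2: {S0, S7, S13}
  dist 3: {S14, S16}
  dist 4: {S4, S8}
  dist 5: {S5, S12}
  dist 6: {S1, S9, S15}
  dist 7: {S2, S6, S17}
  -> S2 reached at distance 7
Shortest path length = 7

7


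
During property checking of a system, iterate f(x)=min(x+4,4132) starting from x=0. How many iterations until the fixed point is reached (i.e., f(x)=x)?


Step 1: x=0, cap=4132, increment=4
Step 2: x grows by 4 each step until capped at 4132; fixed point is x=4132
Step 3: iterations = ceil(4132/4) = 1033

1033


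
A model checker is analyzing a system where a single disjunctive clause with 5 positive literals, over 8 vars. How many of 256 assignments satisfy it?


Step 1: Total=2^8=256
Step 2: Unsat when all 5 false: 2^3=8
Step 3: Sat=256-8=248

248


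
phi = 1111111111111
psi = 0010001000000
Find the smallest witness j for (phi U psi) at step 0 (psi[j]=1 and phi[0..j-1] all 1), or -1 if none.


(phi U psi) at 0: need smallest j with psi[j]=1 and phi[i]=1 for all i in [0,j).
Scan from step 0:
  step 0: phi=1, psi=0 -> continue
  step 1: phi=1, psi=0 -> continue
  step 2: psi=1 and phi held for [0,2) -> witness found
Witness step = 2

2


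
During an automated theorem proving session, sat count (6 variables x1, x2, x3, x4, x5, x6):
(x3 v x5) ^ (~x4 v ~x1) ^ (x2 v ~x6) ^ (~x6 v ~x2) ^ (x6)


CNF with 5 clauses over 6 vars (64 assignments).
An assignment satisfies CNF iff every clause has >=1 true literal.
Check each row (bits = x1,x2,x3,x4,x5,x6; clause T/F shown):
  row 0 [000000]: clauses=FTTTF -> 0
  row 1 [000001]: clauses=FTFTT -> 0
  row 2 [000010]: clauses=TTTTF -> 0
  row 3 [000011]: clauses=TTFTT -> 0
  row 4 [000100]: clauses=FTTTF -> 0
  (every remaining row is evaluated the same way; all 64 results are listed next)
Full result column, 8 rows per line (x1,x2,x3 fixed per line; x4,x5,x6 runs 000..111 left to right):
  rows 0-7 [x1,x2,x3=000]: 00000000  (ones: 0)
  rows 8-15 [x1,x2,x3=001]: 00000000  (ones: 0)
  rows 16-23 [x1,x2,x3=010]: 00000000  (ones: 0)
  rows 24-31 [x1,x2,x3=011]: 00000000  (ones: 0)
  rows 32-39 [x1,x2,x3=100]: 00000000  (ones: 0)
  rows 40-47 [x1,x2,x3=101]: 00000000  (ones: 0)
  rows 48-55 [x1,x2,x3=110]: 00000000  (ones: 0)
  rows 56-63 [x1,x2,x3=111]: 00000000  (ones: 0)
Satisfying assignments = 0+0+0+0+0+0+0+0 = 0

0


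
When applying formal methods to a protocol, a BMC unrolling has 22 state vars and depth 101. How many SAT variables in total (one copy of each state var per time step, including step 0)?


BMC unrolls to depth k, creating one copy of each state var for steps 0..k.
Step count = 101 + 1 = 102 (steps 0 through 101)
Vars per step = 22
Total = 22 * 102 = 2244

2244


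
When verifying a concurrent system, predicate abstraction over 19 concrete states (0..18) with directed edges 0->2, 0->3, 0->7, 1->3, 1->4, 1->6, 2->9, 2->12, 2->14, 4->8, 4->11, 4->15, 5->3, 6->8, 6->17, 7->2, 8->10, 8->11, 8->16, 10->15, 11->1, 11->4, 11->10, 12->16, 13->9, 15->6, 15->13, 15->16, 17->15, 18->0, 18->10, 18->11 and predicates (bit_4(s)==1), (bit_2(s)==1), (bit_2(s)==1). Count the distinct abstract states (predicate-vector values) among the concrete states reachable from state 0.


BFS from 0:
Concrete reachable: {0, 2, 3, 7, 9, 12, 14, 16}
Abstract via predicates (bit_4(s)==1), (bit_2(s)==1), (bit_2(s)==1):
  (0,0,0) <- {0, 2, 3, 9}
  (0,1,1) <- {7, 12, 14}
  (1,0,0) <- {16}
Distinct abstract states = 3

3


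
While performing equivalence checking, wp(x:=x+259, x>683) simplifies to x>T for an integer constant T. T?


Formula: wp(x:=E, P) = P[E/x] (substitute E for x in postcondition)
Step 1: Postcondition: x>683
Step 2: Substitute x+259 for x: x+259>683
Step 3: Solve for x: x > 683-259 = 424

424


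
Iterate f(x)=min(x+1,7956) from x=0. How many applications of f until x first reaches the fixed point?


Step 1: x=0, cap=7956, increment=1
Step 2: x grows by 1 each step until capped at 7956; fixed point is x=7956
Step 3: iterations = ceil(7956/1) = 7956

7956


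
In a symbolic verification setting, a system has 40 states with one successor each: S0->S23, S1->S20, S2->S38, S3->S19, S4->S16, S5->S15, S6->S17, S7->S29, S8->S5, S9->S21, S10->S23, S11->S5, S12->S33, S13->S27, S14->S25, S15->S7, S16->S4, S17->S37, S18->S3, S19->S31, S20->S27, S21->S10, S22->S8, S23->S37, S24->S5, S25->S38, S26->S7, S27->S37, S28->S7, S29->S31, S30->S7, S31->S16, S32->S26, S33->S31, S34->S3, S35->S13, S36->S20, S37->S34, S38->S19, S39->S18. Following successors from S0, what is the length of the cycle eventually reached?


Trace from S0 until a state repeats:
  S0 -> S23 -> S37 -> S34 -> S3 -> S19 -> S31 -> S16 -> S4 -> S16
S16 first seen at step 7, revisited at step 9.
Cycle length = 9 - 7 = 2

2


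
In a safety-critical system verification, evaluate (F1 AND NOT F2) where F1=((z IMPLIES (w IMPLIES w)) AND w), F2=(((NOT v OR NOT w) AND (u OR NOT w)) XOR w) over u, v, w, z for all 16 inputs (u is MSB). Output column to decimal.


F1 = ((z IMPLIES (w IMPLIES w)) AND w)
F2 = (((NOT v OR NOT w) AND (u OR NOT w)) XOR w)
Counterexample to F1=>F2 is where F1=1 and F2=0.
Evaluate each row (bits = u,v,w,z, MSB first):
  row 0 [0000]: F1=0 F2=1 -> F1&~F2 -> 0
  row 1 [0001]: F1=0 F2=1 -> F1&~F2 -> 0
  row 2 [0010]: F1=1 F2=1 -> F1&~F2 -> 0
  row 3 [0011]: F1=1 F2=1 -> F1&~F2 -> 0
  row 4 [0100]: F1=0 F2=1 -> F1&~F2 -> 0
  row 5 [0101]: F1=0 F2=1 -> F1&~F2 -> 0
  row 6 [0110]: F1=1 F2=1 -> F1&~F2 -> 0
  row 7 [0111]: F1=1 F2=1 -> F1&~F2 -> 0
  row 8 [1000]: F1=0 F2=1 -> F1&~F2 -> 0
  row 9 [1001]: F1=0 F2=1 -> F1&~F2 -> 0
  row 10 [1010]: F1=1 F2=0 -> F1&~F2 -> 1
  row 11 [1011]: F1=1 F2=0 -> F1&~F2 -> 1
  row 12 [1100]: F1=0 F2=1 -> F1&~F2 -> 0
  row 13 [1101]: F1=0 F2=1 -> F1&~F2 -> 0
  row 14 [1110]: F1=1 F2=1 -> F1&~F2 -> 0
  row 15 [1111]: F1=1 F2=1 -> F1&~F2 -> 0
Full result column, 4 rows per line (u,v fixed per line; w,z runs 00..11 left to right):
  rows 0-3 [u,v=00]: 0000  = hex 0
  rows 4-7 [u,v=01]: 0000  = hex 0
  rows 8-11 [u,v=10]: 0011  = hex 3
  rows 12-15 [u,v=11]: 0000  = hex 0
Counterexample vector (row 0 .. row 15) = 0000000000110000
Output column grouped in 4s = 0000 0000 0011 0000 = 0x0030
Convert to decimal digit by digit (value = value*16 + digit):
  0 -> 0
  0*16 + 0 = 0
  0*16 + 3 = 3
  3*16 + 0 = 48
Decimal = 48

48


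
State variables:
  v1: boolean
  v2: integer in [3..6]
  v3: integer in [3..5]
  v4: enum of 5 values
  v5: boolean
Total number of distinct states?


State space = product of domain sizes of all variables.
Domain sizes:
  v1 (boolean): 2
  v2 (integer in [3..6]): 4
  v3 (integer in [3..5]): 3
  v4 (enum of 5 values): 5
  v5 (boolean): 2
Product = 2 * 4 * 3 * 5 * 2 = 240

240


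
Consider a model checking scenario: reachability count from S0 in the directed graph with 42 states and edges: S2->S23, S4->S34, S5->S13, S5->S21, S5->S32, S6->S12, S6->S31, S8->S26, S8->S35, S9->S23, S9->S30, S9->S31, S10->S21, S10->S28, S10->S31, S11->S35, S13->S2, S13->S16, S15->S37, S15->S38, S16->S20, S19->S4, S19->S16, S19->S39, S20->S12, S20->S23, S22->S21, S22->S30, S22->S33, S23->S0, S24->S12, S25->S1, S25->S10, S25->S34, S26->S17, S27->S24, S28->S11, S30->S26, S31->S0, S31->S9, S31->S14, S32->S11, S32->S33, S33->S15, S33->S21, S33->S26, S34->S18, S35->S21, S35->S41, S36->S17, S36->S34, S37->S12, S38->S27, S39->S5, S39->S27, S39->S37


BFS from S0:
  layer 0: {S0}
Reachable set: {S0}
Count = 1

1


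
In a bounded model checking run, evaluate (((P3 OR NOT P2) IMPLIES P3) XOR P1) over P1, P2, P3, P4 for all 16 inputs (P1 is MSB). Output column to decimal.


Formula: (((P3 OR NOT P2) IMPLIES P3) XOR P1) over P1, P2, P3, P4 (16 rows)
Evaluate each row (bits = P1,P2,P3,P4, MSB first):
  row 0 [0000]: (((0 OR NOT 0) IMPLIES 0) XOR 0) -> 0
  row 1 [0001]: (((0 OR NOT 0) IMPLIES 0) XOR 0) -> 0
  row 2 [0010]: (((1 OR NOT 0) IMPLIES 1) XOR 0) -> 1
  row 3 [0011]: (((1 OR NOT 0) IMPLIES 1) XOR 0) -> 1
  row 4 [0100]: (((0 OR NOT 1) IMPLIES 0) XOR 0) -> 1
  row 5 [0101]: (((0 OR NOT 1) IMPLIES 0) XOR 0) -> 1
  row 6 [0110]: (((1 OR NOT 1) IMPLIES 1) XOR 0) -> 1
  row 7 [0111]: (((1 OR NOT 1) IMPLIES 1) XOR 0) -> 1
  row 8 [1000]: (((0 OR NOT 0) IMPLIES 0) XOR 1) -> 1
  row 9 [1001]: (((0 OR NOT 0) IMPLIES 0) XOR 1) -> 1
  row 10 [1010]: (((1 OR NOT 0) IMPLIES 1) XOR 1) -> 0
  row 11 [1011]: (((1 OR NOT 0) IMPLIES 1) XOR 1) -> 0
  row 12 [1100]: (((0 OR NOT 1) IMPLIES 0) XOR 1) -> 0
  row 13 [1101]: (((0 OR NOT 1) IMPLIES 0) XOR 1) -> 0
  row 14 [1110]: (((1 OR NOT 1) IMPLIES 1) XOR 1) -> 0
  row 15 [1111]: (((1 OR NOT 1) IMPLIES 1) XOR 1) -> 0
Full result column, 4 rows per line (P1,P2 fixed per line; P3,P4 runs 00..11 left to right):
  rows 0-3 [P1,P2=00]: 0011  = hex 3
  rows 4-7 [P1,P2=01]: 1111  = hex F
  rows 8-11 [P1,P2=10]: 1100  = hex C
  rows 12-15 [P1,P2=11]: 0000  = hex 0
Output column (row 0 .. row 15) = 0011111111000000
Output column grouped in 4s = 0011 1111 1100 0000 = 0x3FC0
Convert to decimal digit by digit (value = value*16 + digit):
  3 -> 3
  3*16 + 15 (F) = 63
  63*16 + 12 (C) = 1020
  1020*16 + 0 = 16320
Decimal = 16320

16320


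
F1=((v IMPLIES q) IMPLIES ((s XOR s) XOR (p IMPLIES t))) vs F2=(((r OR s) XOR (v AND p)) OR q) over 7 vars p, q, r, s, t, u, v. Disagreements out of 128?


F1 = ((v IMPLIES q) IMPLIES ((s XOR s) XOR (p IMPLIES t)))
F2 = (((r OR s) XOR (v AND p)) OR q)
Evaluate both on each of 128 rows (bits = p,q,r,s,t,u,v):
  row 0 [0000000]: F1=1 F2=0 (differ) -> 1
  row 1 [0000001]: F1=1 F2=0 (differ) -> 1
  row 2 [0000010]: F1=1 F2=0 (differ) -> 1
  row 3 [0000011]: F1=1 F2=0 (differ) -> 1
  row 4 [0000100]: F1=1 F2=0 (differ) -> 1
  (every remaining row is evaluated the same way; all 128 results are listed next)
Full result column, 8 rows per line (p,q,r,s fixed per line; t,u,v runs 000..111 left to right):
  rows 0-7 [p,q,r,s=0000]: 11111111  (ones: 8)
  rows 8-15 [p,q,r,s=0001]: 00000000  (ones: 0)
  rows 16-23 [p,q,r,s=0010]: 00000000  (ones: 0)
  rows 24-31 [p,q,r,s=0011]: 00000000  (ones: 0)
  rows 32-39 [p,q,r,s=0100]: 00000000  (ones: 0)
  rows 40-47 [p,q,r,s=0101]: 00000000  (ones: 0)
  rows 48-55 [p,q,r,s=0110]: 00000000  (ones: 0)
  rows 56-63 [p,q,r,s=0111]: 00000000  (ones: 0)
  rows 64-71 [p,q,r,s=1000]: 00001010  (ones: 2)
  rows 72-79 [p,q,r,s=1001]: 11110101  (ones: 6)
  rows 80-87 [p,q,r,s=1010]: 11110101  (ones: 6)
  rows 88-95 [p,q,r,s=1011]: 11110101  (ones: 6)
  rows 96-103 [p,q,r,s=1100]: 11110000  (ones: 4)
  rows 104-111 [p,q,r,s=1101]: 11110000  (ones: 4)
  rows 112-119 [p,q,r,s=1110]: 11110000  (ones: 4)
  rows 120-127 [p,q,r,s=1111]: 11110000  (ones: 4)
Disagreements = 8+0+0+0+0+0+0+0+2+6+6+6+4+4+4+4 = 44

44


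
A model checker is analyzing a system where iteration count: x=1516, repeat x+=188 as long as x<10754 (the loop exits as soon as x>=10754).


Step 1: x goes from 1516 toward 10754 by 188; the body runs while x<10754, so iterations = ceil((bound-start)/step)
Step 2: Distance=9238
Step 3: ceil(9238/188)=50

50


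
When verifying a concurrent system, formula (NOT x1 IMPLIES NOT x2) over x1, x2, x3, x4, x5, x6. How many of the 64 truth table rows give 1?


Formula: (NOT x1 IMPLIES NOT x2) over 6 vars (64 rows)
Evaluate each row (x1, x2, x3, x4, x5, x6 as bits, MSB first):
  row 0 [000000]: (NOT 0 IMPLIES NOT 0) -> 1
  row 1 [000001]: (NOT 0 IMPLIES NOT 0) -> 1
  row 2 [000010]: (NOT 0 IMPLIES NOT 0) -> 1
  row 3 [000011]: (NOT 0 IMPLIES NOT 0) -> 1
  row 4 [000100]: (NOT 0 IMPLIES NOT 0) -> 1
  (every remaining row is evaluated the same way; all 64 results are listed next)
Full result column, 8 rows per line (x1,x2,x3 fixed per line; x4,x5,x6 runs 000..111 left to right):
  rows 0-7 [x1,x2,x3=000]: 11111111  (ones: 8)
  rows 8-15 [x1,x2,x3=001]: 11111111  (ones: 8)
  rows 16-23 [x1,x2,x3=010]: 00000000  (ones: 0)
  rows 24-31 [x1,x2,x3=011]: 00000000  (ones: 0)
  rows 32-39 [x1,x2,x3=100]: 11111111  (ones: 8)
  rows 40-47 [x1,x2,x3=101]: 11111111  (ones: 8)
  rows 48-55 [x1,x2,x3=110]: 11111111  (ones: 8)
  rows 56-63 [x1,x2,x3=111]: 11111111  (ones: 8)
Count of 1-rows = 8+8+0+0+8+8+8+8 = 48

48


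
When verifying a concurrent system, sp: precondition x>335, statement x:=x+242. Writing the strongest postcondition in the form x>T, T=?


Formula: sp(P, x:=E) = exists old_x. (x = E[old_x/x]) AND P[old_x/x] (old_x is the value of x before the assignment; eliminate old_x by solving x = E[old_x/x] for old_x)
Step 1: Precondition P: x>335, i.e. old_x > 335
Step 2: Assignment gives x = old_x + 242, so old_x = x - 242
Step 3: Substitute into P: x - 242 > 335
Step 4: Simplify: x > 335+242 = 577

577


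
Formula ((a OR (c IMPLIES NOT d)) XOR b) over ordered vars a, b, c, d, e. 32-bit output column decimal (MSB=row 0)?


Formula: ((a OR (c IMPLIES NOT d)) XOR b) over a, b, c, d, e (32 rows)
Evaluate each row (bits = a,b,c,d,e, MSB first):
  row 0 [00000]: ((0 OR (0 IMPLIES NOT 0)) XOR 0) -> 1
  row 1 [00001]: ((0 OR (0 IMPLIES NOT 0)) XOR 0) -> 1
  row 2 [00010]: ((0 OR (0 IMPLIES NOT 1)) XOR 0) -> 1
  row 3 [00011]: ((0 OR (0 IMPLIES NOT 1)) XOR 0) -> 1
  row 4 [00100]: ((0 OR (1 IMPLIES NOT 0)) XOR 0) -> 1
  row 5 [00101]: ((0 OR (1 IMPLIES NOT 0)) XOR 0) -> 1
  row 6 [00110]: ((0 OR (1 IMPLIES NOT 1)) XOR 0) -> 0
  row 7 [00111]: ((0 OR (1 IMPLIES NOT 1)) XOR 0) -> 0
  row 8 [01000]: ((0 OR (0 IMPLIES NOT 0)) XOR 1) -> 0
  row 9 [01001]: ((0 OR (0 IMPLIES NOT 0)) XOR 1) -> 0
  row 10 [01010]: ((0 OR (0 IMPLIES NOT 1)) XOR 1) -> 0
  row 11 [01011]: ((0 OR (0 IMPLIES NOT 1)) XOR 1) -> 0
  row 12 [01100]: ((0 OR (1 IMPLIES NOT 0)) XOR 1) -> 0
  row 13 [01101]: ((0 OR (1 IMPLIES NOT 0)) XOR 1) -> 0
  row 14 [01110]: ((0 OR (1 IMPLIES NOT 1)) XOR 1) -> 1
  row 15 [01111]: ((0 OR (1 IMPLIES NOT 1)) XOR 1) -> 1
  row 16 [10000]: ((1 OR (0 IMPLIES NOT 0)) XOR 0) -> 1
  row 17 [10001]: ((1 OR (0 IMPLIES NOT 0)) XOR 0) -> 1
  row 18 [10010]: ((1 OR (0 IMPLIES NOT 1)) XOR 0) -> 1
  row 19 [10011]: ((1 OR (0 IMPLIES NOT 1)) XOR 0) -> 1
  row 20 [10100]: ((1 OR (1 IMPLIES NOT 0)) XOR 0) -> 1
  row 21 [10101]: ((1 OR (1 IMPLIES NOT 0)) XOR 0) -> 1
  row 22 [10110]: ((1 OR (1 IMPLIES NOT 1)) XOR 0) -> 1
  row 23 [10111]: ((1 OR (1 IMPLIES NOT 1)) XOR 0) -> 1
  row 24 [11000]: ((1 OR (0 IMPLIES NOT 0)) XOR 1) -> 0
  row 25 [11001]: ((1 OR (0 IMPLIES NOT 0)) XOR 1) -> 0
  row 26 [11010]: ((1 OR (0 IMPLIES NOT 1)) XOR 1) -> 0
  row 27 [11011]: ((1 OR (0 IMPLIES NOT 1)) XOR 1) -> 0
  row 28 [11100]: ((1 OR (1 IMPLIES NOT 0)) XOR 1) -> 0
  row 29 [11101]: ((1 OR (1 IMPLIES NOT 0)) XOR 1) -> 0
  row 30 [11110]: ((1 OR (1 IMPLIES NOT 1)) XOR 1) -> 0
  row 31 [11111]: ((1 OR (1 IMPLIES NOT 1)) XOR 1) -> 0
Full result column, 4 rows per line (a,b,c fixed per line; d,e runs 00..11 left to right):
  rows 0-3 [a,b,c=000]: 1111  = hex F
  rows 4-7 [a,b,c=001]: 1100  = hex C
  rows 8-11 [a,b,c=010]: 0000  = hex 0
  rows 12-15 [a,b,c=011]: 0011  = hex 3
  rows 16-19 [a,b,c=100]: 1111  = hex F
  rows 20-23 [a,b,c=101]: 1111  = hex F
  rows 24-27 [a,b,c=110]: 0000  = hex 0
  rows 28-31 [a,b,c=111]: 0000  = hex 0
Output column (row 0 .. row 31) = 11111100000000111111111100000000
Output column grouped in 4s = 1111 1100 0000 0011 1111 1111 0000 0000 = 0xFC03FF00
Convert to decimal digit by digit (value = value*16 + digit):
  F -> 15
  15*16 + 12 (C) = 252
  252*16 + 0 = 4032
  4032*16 + 3 = 64515
  64515*16 + 15 (F) = 1032255
  1032255*16 + 15 (F) = 16516095
  16516095*16 + 0 = 264257520
  264257520*16 + 0 = 4228120320
Decimal = 4228120320

4228120320


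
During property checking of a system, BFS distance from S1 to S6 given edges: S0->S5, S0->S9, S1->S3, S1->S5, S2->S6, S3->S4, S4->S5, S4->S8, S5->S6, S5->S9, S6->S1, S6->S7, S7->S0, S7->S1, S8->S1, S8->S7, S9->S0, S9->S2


BFS layer-by-layer from S1:
  dist 0: {S1}
  dist 1: {S3, S5}
  dist 2: {S4, S6, S9}
  -> S6 reached at distance 2
Shortest path length = 2

2


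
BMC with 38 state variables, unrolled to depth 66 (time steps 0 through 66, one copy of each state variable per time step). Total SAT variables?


BMC unrolls to depth k, creating one copy of each state var for steps 0..k.
Step count = 66 + 1 = 67 (steps 0 through 66)
Vars per step = 38
Total = 38 * 67 = 2546

2546


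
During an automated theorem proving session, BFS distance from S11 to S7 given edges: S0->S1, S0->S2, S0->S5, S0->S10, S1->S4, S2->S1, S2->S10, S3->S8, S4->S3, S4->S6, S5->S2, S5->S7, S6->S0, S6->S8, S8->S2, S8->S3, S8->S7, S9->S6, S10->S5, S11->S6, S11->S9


BFS layer-by-layer from S11:
  dist 0: {S11}
  dist 1: {S6, S9}
  dist 2: {S0, S8}
  dist 3: {S1, S2, S3, S5, S7, S10}
  -> S7 reached at distance 3
Shortest path length = 3

3


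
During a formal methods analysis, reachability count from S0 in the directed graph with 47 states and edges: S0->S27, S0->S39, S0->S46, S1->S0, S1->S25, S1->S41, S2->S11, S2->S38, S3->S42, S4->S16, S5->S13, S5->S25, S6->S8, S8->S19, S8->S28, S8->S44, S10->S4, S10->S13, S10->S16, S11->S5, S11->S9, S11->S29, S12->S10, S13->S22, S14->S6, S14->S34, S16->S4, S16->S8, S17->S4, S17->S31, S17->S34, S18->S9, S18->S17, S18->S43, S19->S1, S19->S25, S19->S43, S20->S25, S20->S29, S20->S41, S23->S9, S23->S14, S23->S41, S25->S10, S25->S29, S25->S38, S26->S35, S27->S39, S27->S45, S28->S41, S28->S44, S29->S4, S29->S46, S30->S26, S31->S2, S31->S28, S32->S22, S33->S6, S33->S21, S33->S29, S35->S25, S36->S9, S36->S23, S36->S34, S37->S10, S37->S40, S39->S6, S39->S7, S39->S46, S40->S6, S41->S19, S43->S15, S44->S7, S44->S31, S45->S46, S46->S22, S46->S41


BFS from S0:
  layer 0: {S0}
  layer 1: {S27, S39, S46}
  layer 2: {S6, S7, S22, S41, S45}
  layer 3: {S8, S19}
  layer 4: {S1, S25, S28, S43, S44}
  layer 5: {S10, S15, S29, S31, S38}
  layer 6: {S2, S4, S13, S16}
  layer 7: {S11}
  layer 8: {S5, S9}
Reachable set: {S0, S1, S2, S4, S5, S6, S7, S8, S9, S10, S11, S13, S15, S16, S19, S22, S25, S27, S28, S29, S31, S38, S39, S41, S43, S44, S45, S46}
Count = 28

28


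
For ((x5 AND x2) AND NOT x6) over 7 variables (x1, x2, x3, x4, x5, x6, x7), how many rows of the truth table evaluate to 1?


Formula: ((x5 AND x2) AND NOT x6) over 7 vars (128 rows)
Evaluate each row (x1, x2, x3, x4, x5, x6, x7 as bits, MSB first):
  row 0 [0000000]: ((0 AND 0) AND NOT 0) -> 0
  row 1 [0000001]: ((0 AND 0) AND NOT 0) -> 0
  row 2 [0000010]: ((0 AND 0) AND NOT 1) -> 0
  row 3 [0000011]: ((0 AND 0) AND NOT 1) -> 0
  row 4 [0000100]: ((1 AND 0) AND NOT 0) -> 0
  (every remaining row is evaluated the same way; all 128 results are listed next)
Full result column, 8 rows per line (x1,x2,x3,x4 fixed per line; x5,x6,x7 runs 000..111 left to right):
  rows 0-7 [x1,x2,x3,x4=0000]: 00000000  (ones: 0)
  rows 8-15 [x1,x2,x3,x4=0001]: 00000000  (ones: 0)
  rows 16-23 [x1,x2,x3,x4=0010]: 00000000  (ones: 0)
  rows 24-31 [x1,x2,x3,x4=0011]: 00000000  (ones: 0)
  rows 32-39 [x1,x2,x3,x4=0100]: 00001100  (ones: 2)
  rows 40-47 [x1,x2,x3,x4=0101]: 00001100  (ones: 2)
  rows 48-55 [x1,x2,x3,x4=0110]: 00001100  (ones: 2)
  rows 56-63 [x1,x2,x3,x4=0111]: 00001100  (ones: 2)
  rows 64-71 [x1,x2,x3,x4=1000]: 00000000  (ones: 0)
  rows 72-79 [x1,x2,x3,x4=1001]: 00000000  (ones: 0)
  rows 80-87 [x1,x2,x3,x4=1010]: 00000000  (ones: 0)
  rows 88-95 [x1,x2,x3,x4=1011]: 00000000  (ones: 0)
  rows 96-103 [x1,x2,x3,x4=1100]: 00001100  (ones: 2)
  rows 104-111 [x1,x2,x3,x4=1101]: 00001100  (ones: 2)
  rows 112-119 [x1,x2,x3,x4=1110]: 00001100  (ones: 2)
  rows 120-127 [x1,x2,x3,x4=1111]: 00001100  (ones: 2)
Count of 1-rows = 0+0+0+0+2+2+2+2+0+0+0+0+2+2+2+2 = 16

16
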